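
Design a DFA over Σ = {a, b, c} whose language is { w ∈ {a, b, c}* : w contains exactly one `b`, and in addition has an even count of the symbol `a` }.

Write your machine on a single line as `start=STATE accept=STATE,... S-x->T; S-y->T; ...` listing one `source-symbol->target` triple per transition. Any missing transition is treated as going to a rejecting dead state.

Run two small machines in parallel and take their product. The first has 3 states tracking the count of `b`s, saturating at 2; the second has 2 states tracking the count of `a`s modulo 2. A product state is a pair (one from each), accepting exactly when both do. Minimizing collapses redundant product states.
A 5-state machine:
        a   b   c  
>  s0   s1  s2  s0 
   s1   s0  s3  s1 
 * s2   s3  s4  s2 
   s3   s2  s4  s3 
   s4   s4  s4  s4 
(> = start, * = accepting)

start=s0; accept=s2; s0-a->s1; s0-b->s2; s0-c->s0; s1-a->s0; s1-b->s3; s1-c->s1; s2-a->s3; s2-b->s4; s2-c->s2; s3-a->s2; s3-b->s4; s3-c->s3; s4-a->s4; s4-b->s4; s4-c->s4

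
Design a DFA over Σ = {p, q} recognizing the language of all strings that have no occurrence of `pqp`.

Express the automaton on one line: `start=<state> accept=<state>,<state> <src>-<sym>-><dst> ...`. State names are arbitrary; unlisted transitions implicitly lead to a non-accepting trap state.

This is the complement of 'contains `pqp`'. Use the same substring-matching states — s0 through s3 holding how much of `pqp` has just been matched — but flip the accepting set: everything except the trap s3 accepts.
4 states suffice.
        p   q  
>* s0   s1  s0 
 * s1   s1  s2 
 * s2   s3  s0 
   s3   s3  s3 
(> = start, * = accepting)

start=s0 accept=s0,s1,s2 s0-p->s1 s0-q->s0 s1-p->s1 s1-q->s2 s2-p->s3 s2-q->s0 s3-p->s3 s3-q->s3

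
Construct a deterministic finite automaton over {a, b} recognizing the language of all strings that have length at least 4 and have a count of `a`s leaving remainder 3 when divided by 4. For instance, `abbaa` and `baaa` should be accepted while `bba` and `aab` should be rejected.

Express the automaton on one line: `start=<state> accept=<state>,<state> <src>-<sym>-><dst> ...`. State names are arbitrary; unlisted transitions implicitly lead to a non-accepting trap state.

Handle the two conditions separately and then intersect. One (6 states) tracks the input length, saturating at 5; the other (4 states) tracks the count of `a`s modulo 4. Each combined state is a pair, one component from each; accept when both components accept. Minimizing collapses redundant product states.
        a   b  
>  q0   q1  q2 
   q1   q3  q4 
   q2   q4  q2 
   q3   q5  q6 
   q4   q6  q4 
   q5   q2  q7 
   q6   q7  q6 
 * q7   q2  q7 
(> = start, * = accepting)

start=q0 accept=q7 q0-a->q1 q0-b->q2 q1-a->q3 q1-b->q4 q2-a->q4 q2-b->q2 q3-a->q5 q3-b->q6 q4-a->q6 q4-b->q4 q5-a->q2 q5-b->q7 q6-a->q7 q6-b->q6 q7-a->q2 q7-b->q7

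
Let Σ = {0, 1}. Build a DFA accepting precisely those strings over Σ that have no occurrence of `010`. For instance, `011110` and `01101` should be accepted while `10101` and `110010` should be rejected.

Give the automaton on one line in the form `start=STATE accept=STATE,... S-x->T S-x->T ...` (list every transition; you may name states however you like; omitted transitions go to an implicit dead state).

start=q0 accept=q0,q1,q2 q0-0->q1 q0-1->q0 q1-0->q1 q1-1->q2 q2-0->q3 q2-1->q0 q3-0->q3 q3-1->q3

This is the complement of 'contains `010`'. Use the same substring-matching states — q0 through q3 holding how much of `010` has just been matched — but flip the accepting set: everything except the trap q3 accepts.
A 4-state machine:
        0   1  
>* q0   q1  q0 
 * q1   q1  q2 
 * q2   q3  q0 
   q3   q3  q3 
(> = start, * = accepting)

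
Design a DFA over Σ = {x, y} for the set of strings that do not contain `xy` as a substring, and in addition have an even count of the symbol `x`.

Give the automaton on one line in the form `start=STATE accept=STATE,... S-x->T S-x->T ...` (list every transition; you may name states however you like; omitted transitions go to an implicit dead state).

Run two small machines in parallel and take their product. One (3 states) tracks partial matches of the forbidden pattern `xy`; the other (2 states) tracks the count of `x`s modulo 2. Each combined state is a pair, one component from each; accept when both components accept. After merging equivalent states the machine shrinks.
With 4 states:
        x   y  
>* S0   S1  S0 
   S1   S2  S3 
 * S2   S1  S3 
   S3   S3  S3 
(> = start, * = accepting)

start=S0 accept=S0,S2 S0-x->S1 S0-y->S0 S1-x->S2 S1-y->S3 S2-x->S1 S2-y->S3 S3-x->S3 S3-y->S3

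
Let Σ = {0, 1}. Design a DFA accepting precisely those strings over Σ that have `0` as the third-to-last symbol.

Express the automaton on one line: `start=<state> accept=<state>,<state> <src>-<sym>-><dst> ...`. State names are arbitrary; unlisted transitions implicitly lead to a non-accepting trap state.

start=S0 accept=S7,S8,S9,S10 S0-0->S1 S0-1->S2 S1-0->S3 S1-1->S4 S2-0->S5 S2-1->S6 S3-0->S7 S3-1->S8 S4-0->S9 S4-1->S10 S5-0->S11 S5-1->S12 S6-0->S13 S6-1->S14 S7-0->S7 S7-1->S8 S8-0->S9 S8-1->S10 S9-0->S11 S9-1->S12 S10-0->S13 S10-1->S14 S11-0->S7 S11-1->S8 S12-0->S9 S12-1->S10 S13-0->S11 S13-1->S12 S14-0->S13 S14-1->S14

A DFA must remember the last 3 symbols (since which symbol is third-to-last isn't known until the input ends). Use one state per possible window of the last ≤3 symbols; accept from those whose window starts with `0`.
A 15-state machine:
          0    1  
>  S0     S1   S2 
   S1     S3   S4 
   S2     S5   S6 
   S3     S7   S8 
   S4     S9  S10 
   S5    S11  S12 
   S6    S13  S14 
 * S7     S7   S8 
 * S8     S9  S10 
 * S9    S11  S12 
 * S10   S13  S14 
   S11    S7   S8 
   S12    S9  S10 
   S13   S11  S12 
   S14   S13  S14 
(> = start, * = accepting)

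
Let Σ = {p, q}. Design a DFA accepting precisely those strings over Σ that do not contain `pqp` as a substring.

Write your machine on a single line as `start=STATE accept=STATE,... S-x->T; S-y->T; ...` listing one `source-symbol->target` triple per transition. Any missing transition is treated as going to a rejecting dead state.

Track partial matches of the forbidden pattern `pqp`. State D is a dead state reached once `pqp` has occurred; every other state accepts. A means no part of `pqp` is currently matched.
4 states suffice.
       p  q 
>* A   B  A 
 * B   B  C 
 * C   D  A 
   D   D  D 
(> = start, * = accepting)

start=A; accept=A,B,C; A-p->B; A-q->A; B-p->B; B-q->C; C-p->D; C-q->A; D-p->D; D-q->D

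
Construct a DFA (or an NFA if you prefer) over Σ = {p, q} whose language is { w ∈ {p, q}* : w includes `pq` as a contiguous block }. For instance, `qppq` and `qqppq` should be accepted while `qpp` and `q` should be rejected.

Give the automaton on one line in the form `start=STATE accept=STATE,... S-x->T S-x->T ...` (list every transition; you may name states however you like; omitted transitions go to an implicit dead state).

start=s0 accept=s2 s0-p->s1 s0-q->s0 s1-p->s1 s1-q->s2 s2-p->s2 s2-q->s2

Track how much of `pq` has been matched so far: state s0 is no progress, s2 is the absorbing accept state reached once `pq` has occurred. Intermediate states record partial matches; on a mismatch, fall back to the longest reusable overlap.
With 3 states:
        p   q  
>  s0   s1  s0 
   s1   s1  s2 
 * s2   s2  s2 
(> = start, * = accepting)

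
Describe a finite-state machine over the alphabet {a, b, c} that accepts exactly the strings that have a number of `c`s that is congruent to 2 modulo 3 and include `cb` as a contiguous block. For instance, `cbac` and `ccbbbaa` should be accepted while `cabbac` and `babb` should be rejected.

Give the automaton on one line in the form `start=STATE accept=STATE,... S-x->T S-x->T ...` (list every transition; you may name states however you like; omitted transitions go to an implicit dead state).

start=S0 accept=S5 S0-a->S0 S0-b->S0 S0-c->S1 S1-a->S2 S1-b->S3 S1-c->S4 S2-a->S2 S2-b->S2 S2-c->S4 S3-a->S3 S3-b->S3 S3-c->S5 S4-a->S6 S4-b->S5 S4-c->S7 S5-a->S5 S5-b->S5 S5-c->S8 S6-a->S6 S6-b->S6 S6-c->S7 S7-a->S0 S7-b->S8 S7-c->S1 S8-a->S8 S8-b->S8 S8-c->S3

Build one automaton per condition and run them in lockstep. One (3 states) tracks the count of `c`s modulo 3; the other (3 states) tracks whether and how much of `cb` has been seen. Each combined state is a pair, one component from each; accept when both components accept.
        a   b   c  
>  S0   S0  S0  S1 
   S1   S2  S3  S4 
   S2   S2  S2  S4 
   S3   S3  S3  S5 
   S4   S6  S5  S7 
 * S5   S5  S5  S8 
   S6   S6  S6  S7 
   S7   S0  S8  S1 
   S8   S8  S8  S3 
(> = start, * = accepting)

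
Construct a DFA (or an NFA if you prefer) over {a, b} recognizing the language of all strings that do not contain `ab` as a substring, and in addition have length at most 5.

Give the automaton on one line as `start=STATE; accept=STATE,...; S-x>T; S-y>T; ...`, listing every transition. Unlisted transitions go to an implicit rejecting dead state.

Run two small machines in parallel and take their product. One (3 states) tracks partial matches of the forbidden pattern `ab`; the other (7 states) tracks the input length, saturating at 6. Each combined state is a pair, one component from each; accept when both components accept. Minimizing collapses redundant product states.
An 11-state machine:
          a    b  
>* q0     q1   q2 
 * q1     q3   q4 
 * q2     q3   q5 
 * q3     q6   q4 
   q4     q4   q4 
 * q5     q6   q7 
 * q6     q8   q4 
 * q7     q8   q9 
 * q8    q10   q4 
 * q9    q10  q10 
 * q10    q4   q4 
(> = start, * = accepting)

start=q0; accept=q0,q1,q2,q3,q5,q6,q7,q8,q9,q10; q0-a>q1; q0-b>q2; q1-a>q3; q1-b>q4; q2-a>q3; q2-b>q5; q3-a>q6; q3-b>q4; q4-a>q4; q4-b>q4; q5-a>q6; q5-b>q7; q6-a>q8; q6-b>q4; q7-a>q8; q7-b>q9; q8-a>q10; q8-b>q4; q9-a>q10; q9-b>q10; q10-a>q4; q10-b>q4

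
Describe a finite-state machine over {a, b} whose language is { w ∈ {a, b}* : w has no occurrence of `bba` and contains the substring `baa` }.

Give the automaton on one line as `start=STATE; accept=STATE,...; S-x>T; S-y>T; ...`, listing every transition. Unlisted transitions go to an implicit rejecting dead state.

start=S0; accept=S4,S5,S6; S0-a>S0; S0-b>S1; S1-a>S2; S1-b>S3; S2-a>S4; S2-b>S1; S3-a>S3; S3-b>S3; S4-a>S4; S4-b>S5; S5-a>S4; S5-b>S6; S6-a>S3; S6-b>S6

Handle the two conditions separately and then intersect. One (4 states) tracks partial matches of the forbidden pattern `bba`; the other (4 states) tracks whether and how much of `baa` has been seen. Each combined state is a pair, one component from each; accept when both components accept. Minimizing collapses redundant product states.
With 7 states:
        a   b  
>  S0   S0  S1 
   S1   S2  S3 
   S2   S4  S1 
   S3   S3  S3 
 * S4   S4  S5 
 * S5   S4  S6 
 * S6   S3  S6 
(> = start, * = accepting)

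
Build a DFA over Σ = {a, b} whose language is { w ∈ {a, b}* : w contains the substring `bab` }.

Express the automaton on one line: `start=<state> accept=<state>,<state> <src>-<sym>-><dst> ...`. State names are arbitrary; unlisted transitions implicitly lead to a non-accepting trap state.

start=q0 accept=q3 q0-a->q0 q0-b->q1 q1-a->q2 q1-b->q1 q2-a->q0 q2-b->q3 q3-a->q3 q3-b->q3

States q0..q2 record the length of the longest prefix of `bab` that matches the current input suffix. Reaching q3 means `bab` has been seen, and we stay there forever. Accept from q3.
        a   b  
>  q0   q0  q1 
   q1   q2  q1 
   q2   q0  q3 
 * q3   q3  q3 
(> = start, * = accepting)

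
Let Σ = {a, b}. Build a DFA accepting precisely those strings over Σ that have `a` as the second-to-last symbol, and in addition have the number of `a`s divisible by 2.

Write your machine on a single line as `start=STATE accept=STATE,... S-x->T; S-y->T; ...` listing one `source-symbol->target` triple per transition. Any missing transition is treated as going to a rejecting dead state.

start=q0; accept=q3,q8; q0-a->q1; q0-b->q2; q1-a->q3; q1-b->q4; q2-a->q5; q2-b->q6; q3-a->q7; q3-b->q8; q4-a->q9; q4-b->q10; q5-a->q3; q5-b->q4; q6-a->q5; q6-b->q6; q7-a->q3; q7-b->q4; q8-a->q5; q8-b->q6; q9-a->q7; q9-b->q8; q10-a->q9; q10-b->q10

Build one automaton per condition and run them in lockstep. One (7 states) tracks the last 2 symbols read; the other (2 states) tracks the count of `a`s modulo 2. Each combined state is a pair, one component from each; accept when both components accept.
          a    b  
>  q0     q1   q2 
   q1     q3   q4 
   q2     q5   q6 
 * q3     q7   q8 
   q4     q9  q10 
   q5     q3   q4 
   q6     q5   q6 
   q7     q3   q4 
 * q8     q5   q6 
   q9     q7   q8 
   q10    q9  q10 
(> = start, * = accepting)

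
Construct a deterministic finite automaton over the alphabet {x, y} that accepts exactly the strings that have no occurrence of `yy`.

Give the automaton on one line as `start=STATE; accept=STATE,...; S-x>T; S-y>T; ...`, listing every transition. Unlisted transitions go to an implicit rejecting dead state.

This is the complement of 'contains `yy`'. Use the same substring-matching states — A through C holding how much of `yy` has just been matched — but flip the accepting set: everything except the trap C accepts.
3 states suffice.
       x  y 
>* A   A  B 
 * B   A  C 
   C   C  C 
(> = start, * = accepting)

start=A; accept=A,B; A-x>A; A-y>B; B-x>A; B-y>C; C-x>C; C-y>C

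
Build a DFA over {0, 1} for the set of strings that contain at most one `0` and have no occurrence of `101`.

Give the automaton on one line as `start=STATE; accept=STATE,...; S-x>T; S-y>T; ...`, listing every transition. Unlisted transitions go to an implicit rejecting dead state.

start=q0; accept=q0,q1,q2,q4,q5; q0-0>q1; q0-1>q2; q1-0>q3; q1-1>q4; q2-0>q5; q2-1>q2; q3-0>q3; q3-1>q6; q4-0>q7; q4-1>q4; q5-0>q3; q5-1>q8; q6-0>q7; q6-1>q6; q7-0>q3; q7-1>q9; q8-0>q9; q8-1>q8; q9-0>q9; q9-1>q9

Build one automaton per condition and run them in lockstep. One (3 states) tracks the count of `0`s, saturating at 2; the other (4 states) tracks partial matches of the forbidden pattern `101`. Each combined state is a pair, one component from each; accept when both components accept.
A 10-state machine:
        0   1  
>* q0   q1  q2 
 * q1   q3  q4 
 * q2   q5  q2 
   q3   q3  q6 
 * q4   q7  q4 
 * q5   q3  q8 
   q6   q7  q6 
   q7   q3  q9 
   q8   q9  q8 
   q9   q9  q9 
(> = start, * = accepting)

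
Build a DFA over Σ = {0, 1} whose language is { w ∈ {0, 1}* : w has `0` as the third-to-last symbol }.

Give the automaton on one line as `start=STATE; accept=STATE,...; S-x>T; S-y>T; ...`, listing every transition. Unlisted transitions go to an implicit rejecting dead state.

A DFA must remember the last 3 symbols (since which symbol is third-to-last isn't known until the input ends). Use one state per possible window of the last ≤3 symbols; accept from those whose window starts with `0`.
       0  1 
>  A   B  C 
   B   D  E 
   C   F  G 
   D   H  I 
   E   J  K 
   F   L  M 
   G   N  O 
 * H   H  I 
 * I   J  K 
 * J   L  M 
 * K   N  O 
   L   H  I 
   M   J  K 
   N   L  M 
   O   N  O 
(> = start, * = accepting)

start=A; accept=H,I,J,K; A-0>B; A-1>C; B-0>D; B-1>E; C-0>F; C-1>G; D-0>H; D-1>I; E-0>J; E-1>K; F-0>L; F-1>M; G-0>N; G-1>O; H-0>H; H-1>I; I-0>J; I-1>K; J-0>L; J-1>M; K-0>N; K-1>O; L-0>H; L-1>I; M-0>J; M-1>K; N-0>L; N-1>M; O-0>N; O-1>O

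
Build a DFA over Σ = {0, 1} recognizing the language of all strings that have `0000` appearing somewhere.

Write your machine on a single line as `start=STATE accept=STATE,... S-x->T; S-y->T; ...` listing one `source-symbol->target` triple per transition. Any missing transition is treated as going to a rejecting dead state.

Track how much of `0000` has been matched so far: state q0 is no progress, q4 is the absorbing accept state reached once `0000` has occurred. Intermediate states record partial matches; on a mismatch, fall back to the longest reusable overlap.
        0   1  
>  q0   q1  q0 
   q1   q2  q0 
   q2   q3  q0 
   q3   q4  q0 
 * q4   q4  q4 
(> = start, * = accepting)

start=q0; accept=q4; q0-0->q1; q0-1->q0; q1-0->q2; q1-1->q0; q2-0->q3; q2-1->q0; q3-0->q4; q3-1->q0; q4-0->q4; q4-1->q4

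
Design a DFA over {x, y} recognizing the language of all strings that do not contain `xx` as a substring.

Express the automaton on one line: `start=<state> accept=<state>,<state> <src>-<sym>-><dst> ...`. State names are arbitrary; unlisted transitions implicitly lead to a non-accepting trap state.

start=A accept=A,B A-x->B A-y->A B-x->C B-y->A C-x->C C-y->C

This is the complement of 'contains `xx`'. Use the same substring-matching states — A through C holding how much of `xx` has just been matched — but flip the accepting set: everything except the trap C accepts.
A 3-state machine:
       x  y 
>* A   B  A 
 * B   C  A 
   C   C  C 
(> = start, * = accepting)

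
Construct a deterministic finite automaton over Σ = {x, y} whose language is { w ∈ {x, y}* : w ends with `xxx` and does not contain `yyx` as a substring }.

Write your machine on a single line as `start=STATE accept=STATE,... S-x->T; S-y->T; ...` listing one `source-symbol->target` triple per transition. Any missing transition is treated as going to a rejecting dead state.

start=S0; accept=S5; S0-x->S1; S0-y->S2; S1-x->S3; S1-y->S2; S2-x->S1; S2-y->S4; S3-x->S5; S3-y->S2; S4-x->S6; S4-y->S4; S5-x->S5; S5-y->S2; S6-x->S7; S6-y->S8; S7-x->S9; S7-y->S8; S8-x->S6; S8-y->S8; S9-x->S9; S9-y->S8

Run two small machines in parallel and take their product. One (4 states) tracks how much of the suffix `xxx` has currently been matched; the other (4 states) tracks partial matches of the forbidden pattern `yyx`. Each combined state is a pair, one component from each; accept when both components accept.
With 10 states:
        x   y  
>  S0   S1  S2 
   S1   S3  S2 
   S2   S1  S4 
   S3   S5  S2 
   S4   S6  S4 
 * S5   S5  S2 
   S6   S7  S8 
   S7   S9  S8 
   S8   S6  S8 
   S9   S9  S8 
(> = start, * = accepting)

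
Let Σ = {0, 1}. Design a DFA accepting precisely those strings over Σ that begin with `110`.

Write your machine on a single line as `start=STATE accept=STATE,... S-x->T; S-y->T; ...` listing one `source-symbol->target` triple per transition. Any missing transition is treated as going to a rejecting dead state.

start=q0; accept=q3; q0-0->q4; q0-1->q1; q1-0->q4; q1-1->q2; q2-0->q3; q2-1->q4; q3-0->q3; q3-1->q3; q4-0->q4; q4-1->q4

Check the first 3 symbols one by one: q0 through q2 record how many have matched `110` so far; any wrong symbol goes to the dead state q4. After all 3 match we enter the accepting sink q3.
        0   1  
>  q0   q4  q1 
   q1   q4  q2 
   q2   q3  q4 
 * q3   q3  q3 
   q4   q4  q4 
(> = start, * = accepting)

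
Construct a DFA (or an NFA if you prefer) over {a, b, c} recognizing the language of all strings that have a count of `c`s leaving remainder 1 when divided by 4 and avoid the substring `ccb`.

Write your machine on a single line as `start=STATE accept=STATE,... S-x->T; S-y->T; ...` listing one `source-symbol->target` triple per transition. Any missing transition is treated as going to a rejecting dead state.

start=q0; accept=q1,q2,q12; q0-a->q0; q0-b->q0; q0-c->q1; q1-a->q2; q1-b->q2; q1-c->q3; q2-a->q2; q2-b->q2; q2-c->q4; q3-a->q5; q3-b->q6; q3-c->q7; q4-a->q5; q4-b->q5; q4-c->q7; q5-a->q5; q5-b->q5; q5-c->q8; q6-a->q6; q6-b->q6; q6-c->q6; q7-a->q9; q7-b->q6; q7-c->q10; q8-a->q9; q8-b->q9; q8-c->q10; q9-a->q9; q9-b->q9; q9-c->q11; q10-a->q0; q10-b->q6; q10-c->q12; q11-a->q0; q11-b->q0; q11-c->q12; q12-a->q2; q12-b->q6; q12-c->q3

Handle the two conditions separately and then intersect. The first has 4 states tracking the count of `c`s modulo 4; the second has 4 states tracking partial matches of the forbidden pattern `ccb`. A product state is a pair (one from each), accepting exactly when both do. After merging equivalent states the machine shrinks.
          a    b    c  
>  q0     q0   q0   q1 
 * q1     q2   q2   q3 
 * q2     q2   q2   q4 
   q3     q5   q6   q7 
   q4     q5   q5   q7 
   q5     q5   q5   q8 
   q6     q6   q6   q6 
   q7     q9   q6  q10 
   q8     q9   q9  q10 
   q9     q9   q9  q11 
   q10    q0   q6  q12 
   q11    q0   q0  q12 
 * q12    q2   q6   q3 
(> = start, * = accepting)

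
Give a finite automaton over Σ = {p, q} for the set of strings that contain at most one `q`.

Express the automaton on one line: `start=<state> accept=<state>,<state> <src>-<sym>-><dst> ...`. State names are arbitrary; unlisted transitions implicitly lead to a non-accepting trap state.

Count `q`s, saturating at 2: state S0 means no `q` yet, S1 means one `q` seen, S2 means more than one. Each `q` increments (capped at S2); other symbols loop. Accept from {S0, S1}.
With 3 states:
        p   q  
>* S0   S0  S1 
 * S1   S1  S2 
   S2   S2  S2 
(> = start, * = accepting)

start=S0 accept=S0,S1 S0-p->S0 S0-q->S1 S1-p->S1 S1-q->S2 S2-p->S2 S2-q->S2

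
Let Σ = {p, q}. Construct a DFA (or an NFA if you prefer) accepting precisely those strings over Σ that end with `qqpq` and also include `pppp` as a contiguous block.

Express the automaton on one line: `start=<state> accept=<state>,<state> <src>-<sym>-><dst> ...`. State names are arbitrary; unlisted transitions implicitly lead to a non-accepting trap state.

Handle the two conditions separately and then intersect. The first has 5 states tracking how much of the suffix `qqpq` has currently been matched; the second has 5 states tracking whether and how much of `pppp` has been seen. A product state is a pair (one from each), accepting exactly when both do. After merging equivalent states the machine shrinks.
With 9 states:
        p   q  
>  s0   s1  s0 
   s1   s2  s0 
   s2   s3  s0 
   s3   s4  s0 
   s4   s4  s5 
   s5   s4  s6 
   s6   s7  s6 
   s7   s4  s8 
 * s8   s4  s6 
(> = start, * = accepting)

start=s0 accept=s8 s0-p->s1 s0-q->s0 s1-p->s2 s1-q->s0 s2-p->s3 s2-q->s0 s3-p->s4 s3-q->s0 s4-p->s4 s4-q->s5 s5-p->s4 s5-q->s6 s6-p->s7 s6-q->s6 s7-p->s4 s7-q->s8 s8-p->s4 s8-q->s6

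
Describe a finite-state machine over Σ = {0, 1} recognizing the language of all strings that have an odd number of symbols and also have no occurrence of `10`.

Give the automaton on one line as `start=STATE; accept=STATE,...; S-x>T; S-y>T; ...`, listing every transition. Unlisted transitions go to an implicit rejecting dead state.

Build one automaton per condition and run them in lockstep. One (2 states) tracks the input length modulo 2; the other (3 states) tracks partial matches of the forbidden pattern `10`. Each combined state is a pair, one component from each; accept when both components accept.
With 6 states:
        0   1  
>  s0   s1  s2 
 * s1   s0  s3 
 * s2   s4  s3 
   s3   s5  s2 
   s4   s5  s5 
   s5   s4  s4 
(> = start, * = accepting)

start=s0; accept=s1,s2; s0-0>s1; s0-1>s2; s1-0>s0; s1-1>s3; s2-0>s4; s2-1>s3; s3-0>s5; s3-1>s2; s4-0>s5; s4-1>s5; s5-0>s4; s5-1>s4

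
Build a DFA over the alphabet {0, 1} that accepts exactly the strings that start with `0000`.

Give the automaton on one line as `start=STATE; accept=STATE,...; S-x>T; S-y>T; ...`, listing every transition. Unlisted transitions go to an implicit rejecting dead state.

Check the first 4 symbols one by one: A through D record how many have matched `0000` so far; any wrong symbol goes to the dead state F. After all 4 match we enter the accepting sink E.
A 6-state machine:
       0  1 
>  A   B  F 
   B   C  F 
   C   D  F 
   D   E  F 
 * E   E  E 
   F   F  F 
(> = start, * = accepting)

start=A; accept=E; A-0>B; A-1>F; B-0>C; B-1>F; C-0>D; C-1>F; D-0>E; D-1>F; E-0>E; E-1>E; F-0>F; F-1>F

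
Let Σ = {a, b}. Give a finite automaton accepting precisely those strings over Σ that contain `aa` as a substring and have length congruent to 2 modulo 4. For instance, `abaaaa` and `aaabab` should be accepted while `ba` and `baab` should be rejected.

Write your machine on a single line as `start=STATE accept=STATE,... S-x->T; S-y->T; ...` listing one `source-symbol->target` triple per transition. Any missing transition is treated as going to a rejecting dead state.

start=s0; accept=s3; s0-a->s1; s0-b->s2; s1-a->s3; s1-b->s4; s2-a->s5; s2-b->s4; s3-a->s6; s3-b->s6; s4-a->s7; s4-b->s8; s5-a->s6; s5-b->s8; s6-a->s9; s6-b->s9; s7-a->s9; s7-b->s0; s8-a->s10; s8-b->s0; s9-a->s11; s9-b->s11; s10-a->s11; s10-b->s2; s11-a->s3; s11-b->s3

Build one automaton per condition and run them in lockstep. One (3 states) tracks whether and how much of `aa` has been seen; the other (4 states) tracks the input length modulo 4. Each combined state is a pair, one component from each; accept when both components accept.
With 12 states:
          a    b  
>  s0     s1   s2 
   s1     s3   s4 
   s2     s5   s4 
 * s3     s6   s6 
   s4     s7   s8 
   s5     s6   s8 
   s6     s9   s9 
   s7     s9   s0 
   s8    s10   s0 
   s9    s11  s11 
   s10   s11   s2 
   s11    s3   s3 
(> = start, * = accepting)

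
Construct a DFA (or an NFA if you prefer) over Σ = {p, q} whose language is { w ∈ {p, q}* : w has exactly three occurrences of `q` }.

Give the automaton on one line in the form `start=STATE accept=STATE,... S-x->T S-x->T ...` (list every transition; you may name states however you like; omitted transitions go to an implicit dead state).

Count `q`s, saturating at 4: states s0 through s3 mean 0 through 3 `q`s seen; s4 means more than 3. Each `q` increments (capped at s4); other symbols loop. Accept from {s3}.
        p   q  
>  s0   s0  s1 
   s1   s1  s2 
   s2   s2  s3 
 * s3   s3  s4 
   s4   s4  s4 
(> = start, * = accepting)

start=s0 accept=s3 s0-p->s0 s0-q->s1 s1-p->s1 s1-q->s2 s2-p->s2 s2-q->s3 s3-p->s3 s3-q->s4 s4-p->s4 s4-q->s4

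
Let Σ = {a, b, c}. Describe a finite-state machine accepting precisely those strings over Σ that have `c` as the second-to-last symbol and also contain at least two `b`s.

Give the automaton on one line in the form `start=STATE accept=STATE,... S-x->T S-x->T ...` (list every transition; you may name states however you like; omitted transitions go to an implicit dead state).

Handle the two conditions separately and then intersect. The first has 13 states tracking the last 2 symbols read; the second has 4 states tracking the count of `b`s, saturating at 3. A product state is a pair (one from each), accepting exactly when both do. Minimizing collapses redundant product states.
With 7 states:
        a   b   c  
>  S0   S0  S1  S0 
   S1   S1  S2  S3 
   S2   S2  S2  S4 
   S3   S1  S5  S3 
   S4   S5  S5  S6 
 * S5   S2  S2  S4 
 * S6   S5  S5  S6 
(> = start, * = accepting)

start=S0 accept=S5,S6 S0-a->S0 S0-b->S1 S0-c->S0 S1-a->S1 S1-b->S2 S1-c->S3 S2-a->S2 S2-b->S2 S2-c->S4 S3-a->S1 S3-b->S5 S3-c->S3 S4-a->S5 S4-b->S5 S4-c->S6 S5-a->S2 S5-b->S2 S5-c->S4 S6-a->S5 S6-b->S5 S6-c->S6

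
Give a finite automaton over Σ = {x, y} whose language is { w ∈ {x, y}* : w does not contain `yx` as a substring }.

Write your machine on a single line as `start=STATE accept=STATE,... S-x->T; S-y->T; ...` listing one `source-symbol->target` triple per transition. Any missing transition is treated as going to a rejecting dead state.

start=q0; accept=q0,q1; q0-x->q0; q0-y->q1; q1-x->q2; q1-y->q1; q2-x->q2; q2-y->q2

Track partial matches of the forbidden pattern `yx`. State q2 is a dead state reached once `yx` has occurred; every other state accepts. q0 means no part of `yx` is currently matched.
        x   y  
>* q0   q0  q1 
 * q1   q2  q1 
   q2   q2  q2 
(> = start, * = accepting)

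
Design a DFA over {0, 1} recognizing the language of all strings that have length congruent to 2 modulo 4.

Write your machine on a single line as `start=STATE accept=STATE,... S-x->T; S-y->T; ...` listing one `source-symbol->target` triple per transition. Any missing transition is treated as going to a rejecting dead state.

start=A; accept=C; A-0->B; A-1->B; B-0->C; B-1->C; C-0->D; C-1->D; D-0->A; D-1->A

Count input length modulo 4: every symbol advances one step around the cycle A → B → C → D → A. Accept at C.
4 states suffice.
       0  1 
>  A   B  B 
   B   C  C 
 * C   D  D 
   D   A  A 
(> = start, * = accepting)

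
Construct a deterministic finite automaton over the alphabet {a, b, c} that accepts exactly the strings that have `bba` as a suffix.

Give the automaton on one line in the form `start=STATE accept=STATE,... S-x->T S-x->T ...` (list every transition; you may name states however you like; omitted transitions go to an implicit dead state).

start=S0 accept=S3 S0-a->S0 S0-b->S1 S0-c->S0 S1-a->S0 S1-b->S2 S1-c->S0 S2-a->S3 S2-b->S2 S2-c->S0 S3-a->S0 S3-b->S1 S3-c->S0

Let each state record the length of the longest suffix of the input read so far that is also a prefix of `bba`. S1 means the last symbol is `b`; S2 means the last 2 symbols are `bb`; S3 means the last 3 symbols are `bba`. Accept only at S3, where the string currently ends in `bba`.
4 states suffice.
        a   b   c  
>  S0   S0  S1  S0 
   S1   S0  S2  S0 
   S2   S3  S2  S0 
 * S3   S0  S1  S0 
(> = start, * = accepting)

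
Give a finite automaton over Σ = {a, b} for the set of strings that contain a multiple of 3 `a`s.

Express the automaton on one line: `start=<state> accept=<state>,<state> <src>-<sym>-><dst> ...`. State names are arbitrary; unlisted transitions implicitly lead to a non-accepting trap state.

Keep the running count of `a`s modulo 3: each `a` advances along the cycle S0 → S1 → S2 → S0 while other symbols loop. Accept at S0.
With 3 states:
        a   b  
>* S0   S1  S0 
   S1   S2  S1 
   S2   S0  S2 
(> = start, * = accepting)

start=S0 accept=S0 S0-a->S1 S0-b->S0 S1-a->S2 S1-b->S1 S2-a->S0 S2-b->S2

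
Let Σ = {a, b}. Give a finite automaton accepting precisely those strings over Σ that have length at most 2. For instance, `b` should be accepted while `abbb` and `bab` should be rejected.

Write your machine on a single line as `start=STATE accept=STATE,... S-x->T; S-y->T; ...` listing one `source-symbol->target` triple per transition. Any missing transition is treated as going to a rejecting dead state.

start=S0; accept=S0,S1,S2; S0-a->S1; S0-b->S1; S1-a->S2; S1-b->S2; S2-a->S3; S2-b->S3; S3-a->S3; S3-b->S3

We only need to distinguish lengths 0, 1, …, 2, and '>2'. Chain S0 → S1 → S2 → S3 on every symbol, with S3 looping. Accepting states: {S0, S1, S2}.
        a   b  
>* S0   S1  S1 
 * S1   S2  S2 
 * S2   S3  S3 
   S3   S3  S3 
(> = start, * = accepting)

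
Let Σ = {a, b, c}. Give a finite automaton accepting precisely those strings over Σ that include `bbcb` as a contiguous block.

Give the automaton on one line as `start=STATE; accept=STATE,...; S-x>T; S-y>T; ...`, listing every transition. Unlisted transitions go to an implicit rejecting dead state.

start=S0; accept=S4; S0-a>S0; S0-b>S1; S0-c>S0; S1-a>S0; S1-b>S2; S1-c>S0; S2-a>S0; S2-b>S2; S2-c>S3; S3-a>S0; S3-b>S4; S3-c>S0; S4-a>S4; S4-b>S4; S4-c>S4

States S0..S3 record the length of the longest prefix of `bbcb` that matches the current input suffix. Reaching S4 means `bbcb` has been seen, and we stay there forever. Accept from S4.
5 states suffice.
        a   b   c  
>  S0   S0  S1  S0 
   S1   S0  S2  S0 
   S2   S0  S2  S3 
   S3   S0  S4  S0 
 * S4   S4  S4  S4 
(> = start, * = accepting)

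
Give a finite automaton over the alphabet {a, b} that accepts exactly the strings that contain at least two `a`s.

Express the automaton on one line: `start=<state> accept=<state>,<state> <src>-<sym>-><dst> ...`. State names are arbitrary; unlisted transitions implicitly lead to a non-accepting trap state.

start=q0 accept=q2,q3 q0-a->q1 q0-b->q0 q1-a->q2 q1-b->q1 q2-a->q3 q2-b->q2 q3-a->q3 q3-b->q3

Count `a`s, saturating at 3: states q0 through q2 mean 0 through 2 `a`s seen; q3 means more than 2. Each `a` increments (capped at q3); other symbols loop. Accept from {q2, q3}.
        a   b  
>  q0   q1  q0 
   q1   q2  q1 
 * q2   q3  q2 
 * q3   q3  q3 
(> = start, * = accepting)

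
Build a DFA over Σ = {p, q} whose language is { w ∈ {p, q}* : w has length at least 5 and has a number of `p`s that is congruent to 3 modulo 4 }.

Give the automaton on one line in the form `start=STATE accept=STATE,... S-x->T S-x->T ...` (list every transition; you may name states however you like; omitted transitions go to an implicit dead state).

start=S0 accept=S11 S0-p->S1 S0-q->S2 S1-p->S3 S1-q->S4 S2-p->S4 S2-q->S5 S3-p->S6 S3-q->S7 S4-p->S7 S4-q->S8 S5-p->S8 S5-q->S5 S6-p->S5 S6-q->S9 S7-p->S9 S7-q->S10 S8-p->S10 S8-q->S8 S9-p->S5 S9-q->S11 S10-p->S11 S10-q->S10 S11-p->S5 S11-q->S11

Run two small machines in parallel and take their product. The first has 7 states tracking the input length, saturating at 6; the second has 4 states tracking the count of `p`s modulo 4. A product state is a pair (one from each), accepting exactly when both do. Equivalent product states are then merged.
          p    q  
>  S0     S1   S2 
   S1     S3   S4 
   S2     S4   S5 
   S3     S6   S7 
   S4     S7   S8 
   S5     S8   S5 
   S6     S5   S9 
   S7     S9  S10 
   S8    S10   S8 
   S9     S5  S11 
   S10   S11  S10 
 * S11    S5  S11 
(> = start, * = accepting)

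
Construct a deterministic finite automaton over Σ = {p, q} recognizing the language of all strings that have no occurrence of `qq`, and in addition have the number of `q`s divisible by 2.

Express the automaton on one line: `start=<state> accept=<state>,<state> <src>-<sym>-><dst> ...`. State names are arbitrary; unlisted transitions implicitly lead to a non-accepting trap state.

start=s0 accept=s0,s4 s0-p->s0 s0-q->s1 s1-p->s2 s1-q->s3 s2-p->s2 s2-q->s4 s3-p->s3 s3-q->s3 s4-p->s0 s4-q->s3

Build one automaton per condition and run them in lockstep. One (3 states) tracks partial matches of the forbidden pattern `qq`; the other (2 states) tracks the count of `q`s modulo 2. Each combined state is a pair, one component from each; accept when both components accept. After merging equivalent states the machine shrinks.
5 states suffice.
        p   q  
>* s0   s0  s1 
   s1   s2  s3 
   s2   s2  s4 
   s3   s3  s3 
 * s4   s0  s3 
(> = start, * = accepting)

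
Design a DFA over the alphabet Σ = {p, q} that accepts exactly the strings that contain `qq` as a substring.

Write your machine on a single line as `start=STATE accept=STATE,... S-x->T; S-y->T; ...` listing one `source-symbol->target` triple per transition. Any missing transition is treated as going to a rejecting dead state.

States S0..S1 record the length of the longest prefix of `qq` that matches the current input suffix. Reaching S2 means `qq` has been seen, and we stay there forever. Accept from S2.
A 3-state machine:
        p   q  
>  S0   S0  S1 
   S1   S0  S2 
 * S2   S2  S2 
(> = start, * = accepting)

start=S0; accept=S2; S0-p->S0; S0-q->S1; S1-p->S0; S1-q->S2; S2-p->S2; S2-q->S2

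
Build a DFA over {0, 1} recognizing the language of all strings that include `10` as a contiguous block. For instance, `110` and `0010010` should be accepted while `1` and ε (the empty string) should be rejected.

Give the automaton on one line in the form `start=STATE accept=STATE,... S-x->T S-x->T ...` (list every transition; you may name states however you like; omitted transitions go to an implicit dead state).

start=q0 accept=q2 q0-0->q0 q0-1->q1 q1-0->q2 q1-1->q1 q2-0->q2 q2-1->q2

States q0..q1 record the length of the longest prefix of `10` that matches the current input suffix. Reaching q2 means `10` has been seen, and we stay there forever. Accept from q2.
With 3 states:
        0   1  
>  q0   q0  q1 
   q1   q2  q1 
 * q2   q2  q2 
(> = start, * = accepting)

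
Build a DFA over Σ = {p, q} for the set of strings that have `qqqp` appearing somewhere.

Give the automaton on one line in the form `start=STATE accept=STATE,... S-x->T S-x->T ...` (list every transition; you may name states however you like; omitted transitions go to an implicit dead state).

start=s0 accept=s4 s0-p->s0 s0-q->s1 s1-p->s0 s1-q->s2 s2-p->s0 s2-q->s3 s3-p->s4 s3-q->s3 s4-p->s4 s4-q->s4

States s0..s3 record the length of the longest prefix of `qqqp` that matches the current input suffix. Reaching s4 means `qqqp` has been seen, and we stay there forever. Accept from s4.
5 states suffice.
        p   q  
>  s0   s0  s1 
   s1   s0  s2 
   s2   s0  s3 
   s3   s4  s3 
 * s4   s4  s4 
(> = start, * = accepting)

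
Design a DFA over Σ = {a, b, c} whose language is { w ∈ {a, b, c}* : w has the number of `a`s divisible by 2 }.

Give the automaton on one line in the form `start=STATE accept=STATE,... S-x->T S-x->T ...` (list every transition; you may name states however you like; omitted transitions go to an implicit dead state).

start=q0 accept=q0 q0-a->q1 q0-b->q0 q0-c->q0 q1-a->q0 q1-b->q1 q1-c->q1

The only thing that matters is how many `a`s have appeared, reduced mod 2. Use one state per residue: q0 for 0, …, q1 for 1. Reading `a` moves to the next residue; anything else stays put. q0 is accepting.
With 2 states:
        a   b   c  
>* q0   q1  q0  q0 
   q1   q0  q1  q1 
(> = start, * = accepting)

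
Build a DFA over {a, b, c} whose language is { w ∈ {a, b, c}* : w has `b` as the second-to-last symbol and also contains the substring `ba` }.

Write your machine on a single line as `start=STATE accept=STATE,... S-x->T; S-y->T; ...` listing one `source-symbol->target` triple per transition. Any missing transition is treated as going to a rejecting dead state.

Build one automaton per condition and run them in lockstep. The first has 13 states tracking the last 2 symbols read; the second has 3 states tracking whether and how much of `ba` has been seen. A product state is a pair (one from each), accepting exactly when both do. After merging equivalent states the machine shrinks.
With 6 states:
        a   b   c  
>  S0   S0  S1  S0 
   S1   S2  S1  S0 
 * S2   S3  S4  S3 
   S3   S3  S4  S3 
   S4   S2  S5  S2 
 * S5   S2  S5  S2 
(> = start, * = accepting)

start=S0; accept=S2,S5; S0-a->S0; S0-b->S1; S0-c->S0; S1-a->S2; S1-b->S1; S1-c->S0; S2-a->S3; S2-b->S4; S2-c->S3; S3-a->S3; S3-b->S4; S3-c->S3; S4-a->S2; S4-b->S5; S4-c->S2; S5-a->S2; S5-b->S5; S5-c->S2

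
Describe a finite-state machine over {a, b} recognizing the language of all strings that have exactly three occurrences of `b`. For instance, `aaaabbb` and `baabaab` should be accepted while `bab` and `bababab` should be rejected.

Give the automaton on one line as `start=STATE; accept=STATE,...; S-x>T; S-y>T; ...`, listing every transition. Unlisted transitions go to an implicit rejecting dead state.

Only the number of `b`s matters, and only up to 4. Make a chain S0 → S1 → S2 → S3 → S4 advanced by each `b` (with S4 absorbing); every other symbol self-loops. The accepting set is {S3}.
A 5-state machine:
        a   b  
>  S0   S0  S1 
   S1   S1  S2 
   S2   S2  S3 
 * S3   S3  S4 
   S4   S4  S4 
(> = start, * = accepting)

start=S0; accept=S3; S0-a>S0; S0-b>S1; S1-a>S1; S1-b>S2; S2-a>S2; S2-b>S3; S3-a>S3; S3-b>S4; S4-a>S4; S4-b>S4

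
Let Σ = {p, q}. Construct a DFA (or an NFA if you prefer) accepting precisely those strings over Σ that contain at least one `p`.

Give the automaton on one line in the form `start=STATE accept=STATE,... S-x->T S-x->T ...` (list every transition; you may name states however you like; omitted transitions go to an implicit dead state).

start=S0 accept=S1,S2 S0-p->S1 S0-q->S0 S1-p->S2 S1-q->S1 S2-p->S2 S2-q->S2

Count `p`s, saturating at 2: state S0 means no `p` yet, S1 means one `p` seen, S2 means more than one. Each `p` increments (capped at S2); other symbols loop. Accept from {S1, S2}.
        p   q  
>  S0   S1  S0 
 * S1   S2  S1 
 * S2   S2  S2 
(> = start, * = accepting)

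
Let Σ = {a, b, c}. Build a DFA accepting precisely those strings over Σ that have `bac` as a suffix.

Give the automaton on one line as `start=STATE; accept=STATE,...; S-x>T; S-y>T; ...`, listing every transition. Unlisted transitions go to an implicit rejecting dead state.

Remember how much of `bac` the current input suffix matches. State s0 means no match yet; s1 means the last symbol is `b`; s2 means the last 2 symbols are `ba`; s3 means the last 3 symbols are `bac`. Only s3 accepts. On a mismatch, fall back to the longest proper suffix that is still a prefix of `bac`.
4 states suffice.
        a   b   c  
>  s0   s0  s1  s0 
   s1   s2  s1  s0 
   s2   s0  s1  s3 
 * s3   s0  s1  s0 
(> = start, * = accepting)

start=s0; accept=s3; s0-a>s0; s0-b>s1; s0-c>s0; s1-a>s2; s1-b>s1; s1-c>s0; s2-a>s0; s2-b>s1; s2-c>s3; s3-a>s0; s3-b>s1; s3-c>s0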